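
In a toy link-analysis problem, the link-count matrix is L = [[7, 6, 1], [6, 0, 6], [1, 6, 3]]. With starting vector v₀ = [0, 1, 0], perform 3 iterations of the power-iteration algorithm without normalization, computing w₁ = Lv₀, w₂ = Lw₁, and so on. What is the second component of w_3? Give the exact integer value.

432

w1 = Lv₀ = (6, 0, 6)
w2 = Lw1 = (48, 72, 24)
w3 = Lw2 = (792, 432, 552)
The requested component of w3 is 432.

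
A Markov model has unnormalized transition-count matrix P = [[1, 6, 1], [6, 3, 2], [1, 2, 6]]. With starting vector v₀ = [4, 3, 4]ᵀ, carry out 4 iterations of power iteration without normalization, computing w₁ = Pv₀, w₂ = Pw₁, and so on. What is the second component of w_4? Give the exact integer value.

w1 = Pv₀ = (26, 41, 34)
w2 = Pw1 = (306, 347, 312)
w3 = Pw2 = (2700, 3501, 2872)
w4 = Pw3 = (26578, 32447, 26934)
The requested component of w4 is 32447.

32447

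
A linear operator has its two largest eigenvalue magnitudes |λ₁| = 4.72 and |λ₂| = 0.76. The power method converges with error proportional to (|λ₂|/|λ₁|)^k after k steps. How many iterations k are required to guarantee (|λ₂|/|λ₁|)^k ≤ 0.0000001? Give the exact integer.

|λ₂/λ₁| = 0.76/4.72 = 0.16102
Need k ≥ ln(0.0000001) / ln(0.16102) = -16.1181 / -1.8262 ≈ 8.826
Smallest integer k satisfying the bound: 9

9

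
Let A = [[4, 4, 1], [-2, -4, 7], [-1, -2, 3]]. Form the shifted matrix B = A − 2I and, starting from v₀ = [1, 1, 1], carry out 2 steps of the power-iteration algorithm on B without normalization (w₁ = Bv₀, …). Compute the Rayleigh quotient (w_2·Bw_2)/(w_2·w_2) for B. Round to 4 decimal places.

μ ≈ -3.8677

B = A − 2I has rows (2, 4, 1); (-2, -6, 7); (-1, -2, 1)
w1 = Bv₀ = (2·1 + 4·1 + 1·1; (-2)·1 + (-6)·1 + 7·1; (-1)·1 + (-2)·1 + 1·1) = (7, -1, -2)
w2 = Bw1 = (2·7 + 4·(-1) + 1·(-2); (-2)·7 + (-6)·(-1) + 7·(-2); (-1)·7 + (-2)·(-1) + 1·(-2)) = (8, -22, -7)
Bw2 = (-79, 67, 29)
w2·Bw2 = -2309; w2·w2 = 597; μ ≈ -2309/597 = -3.8677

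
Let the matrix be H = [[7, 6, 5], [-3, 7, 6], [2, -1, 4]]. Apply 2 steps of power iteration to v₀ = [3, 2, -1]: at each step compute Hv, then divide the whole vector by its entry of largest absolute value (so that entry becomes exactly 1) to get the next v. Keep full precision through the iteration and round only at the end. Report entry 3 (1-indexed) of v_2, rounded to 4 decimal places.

0.3000

Hv0 = (28.00000, -1.00000, 0.00000); divide by 28.00000 → v1 = (1.00000, -0.03571, 0.00000)
Hv1 = (6.78571, -3.25000, 2.03571); divide by 6.78571 → v2 = (1.00000, -0.47895, 0.30000)
Requested entry of v2: 57/190 = 0.3000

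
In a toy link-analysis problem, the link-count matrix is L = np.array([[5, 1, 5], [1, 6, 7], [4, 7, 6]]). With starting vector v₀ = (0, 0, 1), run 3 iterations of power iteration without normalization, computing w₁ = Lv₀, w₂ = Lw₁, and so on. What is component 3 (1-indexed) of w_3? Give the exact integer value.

1501

w1 = Lv₀ = (5·0 + 1·0 + 5·1; 1·0 + 6·0 + 7·1; 4·0 + 7·0 + 6·1) = (5, 7, 6)
w2 = Lw1 = (5·5 + 1·7 + 5·6; 1·5 + 6·7 + 7·6; 4·5 + 7·7 + 6·6) = (62, 89, 105)
w3 = Lw2 = (924, 1331, 1501)
The requested component of w3 is 1501.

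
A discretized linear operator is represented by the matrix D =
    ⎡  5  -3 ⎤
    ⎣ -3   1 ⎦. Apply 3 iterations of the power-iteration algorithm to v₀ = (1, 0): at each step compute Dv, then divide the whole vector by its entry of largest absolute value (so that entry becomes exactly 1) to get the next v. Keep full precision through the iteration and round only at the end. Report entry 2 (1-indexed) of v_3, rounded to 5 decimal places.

-0.53571

Dv0 = (5.000000, -3.000000); divide by 5.000000 → v1 = (1.000000, -0.600000)
Dv1 = (6.800000, -3.600000); divide by 6.800000 → v2 = (1.000000, -0.529412)
Dv2 = (6.588235, -3.529412); divide by 6.588235 → v3 = (1.000000, -0.535714)
Requested entry of v3: -120/224 = -0.53571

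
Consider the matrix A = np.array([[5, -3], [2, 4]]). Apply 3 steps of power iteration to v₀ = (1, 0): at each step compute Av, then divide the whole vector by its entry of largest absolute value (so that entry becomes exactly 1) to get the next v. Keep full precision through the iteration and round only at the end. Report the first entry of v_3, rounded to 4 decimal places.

0.3727

Av0 = (5.00000, 2.00000); divide by 5.00000 → v1 = (1.00000, 0.40000)
Av1 = (3.80000, 3.60000); divide by 3.80000 → v2 = (1.00000, 0.94737)
Av2 = (2.15789, 5.78947); divide by 5.78947 → v3 = (0.37273, 1.00000)
Requested entry of v3: 41/110 = 0.3727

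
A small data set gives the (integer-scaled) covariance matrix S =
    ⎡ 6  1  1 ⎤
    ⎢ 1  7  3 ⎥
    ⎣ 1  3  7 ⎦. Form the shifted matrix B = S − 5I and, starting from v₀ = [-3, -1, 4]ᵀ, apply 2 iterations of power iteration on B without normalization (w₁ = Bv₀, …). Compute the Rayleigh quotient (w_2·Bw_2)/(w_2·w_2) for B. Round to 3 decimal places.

B = S − 5I has rows (1, 1, 1); (1, 2, 3); (1, 3, 2)
w1 = Bv₀ = (1·(-3) + 1·(-1) + 1·4; 1·(-3) + 2·(-1) + 3·4; 1·(-3) + 3·(-1) + 2·4) = (0, 7, 2)
w2 = Bw1 = (1·0 + 1·7 + 1·2; 1·0 + 2·7 + 3·2; 1·0 + 3·7 + 2·2) = (9, 20, 25)
Bw2 = (54, 124, 119)
w2·Bw2 = 5941; w2·w2 = 1106; μ ≈ 5941/1106 = 5.372

μ ≈ 5.372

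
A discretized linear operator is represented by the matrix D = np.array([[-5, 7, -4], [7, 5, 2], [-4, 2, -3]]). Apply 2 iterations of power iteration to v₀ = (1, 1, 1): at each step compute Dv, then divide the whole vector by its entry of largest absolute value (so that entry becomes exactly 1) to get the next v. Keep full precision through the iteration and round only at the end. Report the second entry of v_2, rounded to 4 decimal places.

0.3594

Dv0 = (-2.00000, 14.00000, -5.00000); divide by 14.00000 → v1 = (-0.14286, 1.00000, -0.35714)
Dv1 = (9.14286, 3.28571, 3.64286); divide by 9.14286 → v2 = (1.00000, 0.35938, 0.39844)
Requested entry of v2: 46/128 = 0.3594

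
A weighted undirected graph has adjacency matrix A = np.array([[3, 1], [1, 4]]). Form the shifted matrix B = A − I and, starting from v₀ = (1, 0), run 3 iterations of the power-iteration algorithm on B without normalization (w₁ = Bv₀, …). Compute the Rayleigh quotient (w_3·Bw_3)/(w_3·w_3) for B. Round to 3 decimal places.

B = A − I has rows (2, 1); (1, 3)
w1 = Bv₀ = (2·1 + 1·0; 1·1 + 3·0) = (2, 1)
w2 = Bw1 = (2·2 + 1·1; 1·2 + 3·1) = (5, 5)
w3 = Bw2 = (15, 20)
Bw3 = (50, 75)
w3·Bw3 = 2250; w3·w3 = 625; μ ≈ 2250/625 = 3.600

3.600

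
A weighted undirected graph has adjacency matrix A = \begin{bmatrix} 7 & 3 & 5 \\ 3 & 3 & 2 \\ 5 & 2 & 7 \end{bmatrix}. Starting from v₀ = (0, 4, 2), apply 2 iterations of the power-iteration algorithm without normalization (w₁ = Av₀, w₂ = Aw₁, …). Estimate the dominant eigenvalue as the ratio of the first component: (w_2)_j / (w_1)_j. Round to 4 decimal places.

λ ≈ 14.1818

w1 = Av₀ = (22, 16, 22)
w2 = Aw1 = (312, 158, 296)
Ratio at component: 312 / 22 = 14.1818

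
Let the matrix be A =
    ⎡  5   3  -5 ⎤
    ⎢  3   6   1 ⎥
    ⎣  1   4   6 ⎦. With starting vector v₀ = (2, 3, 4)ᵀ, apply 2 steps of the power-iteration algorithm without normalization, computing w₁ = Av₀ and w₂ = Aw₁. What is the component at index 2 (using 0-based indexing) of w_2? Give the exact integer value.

339

w1 = Av₀ = (5·2 + 3·3 + (-5)·4; 3·2 + 6·3 + 1·4; 1·2 + 4·3 + 6·4) = (-1, 28, 38)
w2 = Aw1 = (5·(-1) + 3·28 + (-5)·38; 3·(-1) + 6·28 + 1·38; 1·(-1) + 4·28 + 6·38) = (-111, 203, 339)
The requested component of w2 is 339.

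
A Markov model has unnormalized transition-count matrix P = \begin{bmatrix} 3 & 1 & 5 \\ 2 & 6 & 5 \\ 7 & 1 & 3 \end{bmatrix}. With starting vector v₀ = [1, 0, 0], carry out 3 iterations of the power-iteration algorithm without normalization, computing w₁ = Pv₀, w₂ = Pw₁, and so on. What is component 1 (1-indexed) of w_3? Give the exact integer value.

w1 = Pv₀ = (3·1 + 1·0 + 5·0; 2·1 + 6·0 + 5·0; 7·1 + 1·0 + 3·0) = (3, 2, 7)
w2 = Pw1 = (3·3 + 1·2 + 5·7; 2·3 + 6·2 + 5·7; 7·3 + 1·2 + 3·7) = (46, 53, 44)
w3 = Pw2 = (411, 630, 507)
The requested component of w3 is 411.

411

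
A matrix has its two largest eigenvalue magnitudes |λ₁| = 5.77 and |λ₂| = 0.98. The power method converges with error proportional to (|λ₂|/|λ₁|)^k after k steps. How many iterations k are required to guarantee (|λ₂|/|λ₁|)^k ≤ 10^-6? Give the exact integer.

8

|λ₂/λ₁| = 0.98/5.77 = 0.16984
Need k ≥ ln(10^-6) / ln(0.16984) = -13.8155 / -1.7729 ≈ 7.793
Smallest integer k satisfying the bound: 8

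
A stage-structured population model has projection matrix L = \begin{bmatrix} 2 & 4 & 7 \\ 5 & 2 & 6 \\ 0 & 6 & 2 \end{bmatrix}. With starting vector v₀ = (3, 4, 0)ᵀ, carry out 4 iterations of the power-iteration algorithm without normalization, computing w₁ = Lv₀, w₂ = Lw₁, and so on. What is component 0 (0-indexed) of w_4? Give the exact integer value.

w1 = Lv₀ = (2·3 + 4·4 + 7·0; 5·3 + 2·4 + 6·0; 0·3 + 6·4 + 2·0) = (22, 23, 24)
w2 = Lw1 = (2·22 + 4·23 + 7·24; 5·22 + 2·23 + 6·24; 0·22 + 6·23 + 2·24) = (304, 300, 186)
w3 = Lw2 = (3110, 3236, 2172)
w4 = Lw3 = (34368, 35054, 23760)
The requested component of w4 is 34368.

34368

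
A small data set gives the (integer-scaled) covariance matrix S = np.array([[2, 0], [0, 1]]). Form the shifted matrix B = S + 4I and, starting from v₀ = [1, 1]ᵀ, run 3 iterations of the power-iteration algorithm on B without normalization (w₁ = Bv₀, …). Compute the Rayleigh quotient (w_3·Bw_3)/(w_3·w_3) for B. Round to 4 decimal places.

B = S + 4I has rows (6, 0); (0, 5)
w1 = Bv₀ = (6, 5)
w2 = Bw1 = (36, 25)
w3 = Bw2 = (216, 125)
Bw3 = (1296, 625)
w3·Bw3 = 358061; w3·w3 = 62281; μ ≈ 358061/62281 = 5.7491

5.7491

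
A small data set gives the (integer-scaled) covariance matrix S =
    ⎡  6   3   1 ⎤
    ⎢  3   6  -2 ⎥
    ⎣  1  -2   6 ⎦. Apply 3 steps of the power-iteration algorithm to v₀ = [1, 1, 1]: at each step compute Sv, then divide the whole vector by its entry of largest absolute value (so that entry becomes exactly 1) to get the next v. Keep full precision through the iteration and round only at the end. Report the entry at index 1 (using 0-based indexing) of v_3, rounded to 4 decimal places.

Sv0 = (10.00000, 7.00000, 5.00000); divide by 10.00000 → v1 = (1.00000, 0.70000, 0.50000)
Sv1 = (8.60000, 6.20000, 2.60000); divide by 8.60000 → v2 = (1.00000, 0.72093, 0.30233)
Sv2 = (8.46512, 6.72093, 1.37209); divide by 8.46512 → v3 = (1.00000, 0.79396, 0.16209)
Requested entry of v3: 578/728 = 0.7940

0.7940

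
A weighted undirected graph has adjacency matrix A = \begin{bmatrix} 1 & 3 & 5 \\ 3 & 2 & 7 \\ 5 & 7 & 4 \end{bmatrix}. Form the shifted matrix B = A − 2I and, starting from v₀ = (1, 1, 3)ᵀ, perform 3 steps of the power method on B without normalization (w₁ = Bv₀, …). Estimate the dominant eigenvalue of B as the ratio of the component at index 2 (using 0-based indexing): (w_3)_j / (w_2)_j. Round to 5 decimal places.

8.79585

B = A − 2I has rows (-1, 3, 5); (3, 0, 7); (5, 7, 2)
w1 = Bv₀ = (17, 24, 18)
w2 = Bw1 = (145, 177, 289)
w3 = Bw2 = (1831, 2458, 2542)
Ratio: 2542/289 = 8.79585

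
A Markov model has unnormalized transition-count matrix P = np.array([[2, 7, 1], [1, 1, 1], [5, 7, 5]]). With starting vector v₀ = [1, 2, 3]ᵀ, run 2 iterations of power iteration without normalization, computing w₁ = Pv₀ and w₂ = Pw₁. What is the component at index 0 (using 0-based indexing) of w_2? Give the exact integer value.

114

w1 = Pv₀ = (2·1 + 7·2 + 1·3; 1·1 + 1·2 + 1·3; 5·1 + 7·2 + 5·3) = (19, 6, 34)
w2 = Pw1 = (2·19 + 7·6 + 1·34; 1·19 + 1·6 + 1·34; 5·19 + 7·6 + 5·34) = (114, 59, 307)
The requested component of w2 is 114.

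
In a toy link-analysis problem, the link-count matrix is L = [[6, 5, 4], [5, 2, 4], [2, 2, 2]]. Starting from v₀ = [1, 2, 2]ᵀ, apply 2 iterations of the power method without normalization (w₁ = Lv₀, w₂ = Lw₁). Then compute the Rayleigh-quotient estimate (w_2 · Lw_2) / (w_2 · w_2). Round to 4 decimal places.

w1 = Lv₀ = (6·1 + 5·2 + 4·2; 5·1 + 2·2 + 4·2; 2·1 + 2·2 + 2·2) = (24, 17, 10)
w2 = Lw1 = (6·24 + 5·17 + 4·10; 5·24 + 2·17 + 4·10; 2·24 + 2·17 + 2·10) = (269, 194, 102)
Lw2 = (2992, 2141, 1130)
w2·Lw2 = 269·2992 + 194·2141 + 102·1130 = 1335462; w2·w2 = 269·269 + 194·194 + 102·102 = 120401
λ ≈ 1335462/120401 = 11.0918

11.0918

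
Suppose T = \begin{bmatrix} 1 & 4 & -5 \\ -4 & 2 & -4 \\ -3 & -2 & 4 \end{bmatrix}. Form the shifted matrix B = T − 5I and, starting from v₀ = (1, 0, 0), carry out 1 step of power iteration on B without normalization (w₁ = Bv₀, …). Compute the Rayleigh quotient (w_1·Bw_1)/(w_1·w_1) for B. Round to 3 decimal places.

B = T − 5I has rows (-4, 4, -5); (-4, -3, -4); (-3, -2, -1)
w1 = Bv₀ = ((-4)·1 + 4·0 + (-5)·0; (-4)·1 + (-3)·0 + (-4)·0; (-3)·1 + (-2)·0 + (-1)·0) = (-4, -4, -3)
Bw1 = (15, 40, 23)
w1·Bw1 = -289; w1·w1 = 41; μ ≈ -289/41 = -7.049

μ ≈ -7.049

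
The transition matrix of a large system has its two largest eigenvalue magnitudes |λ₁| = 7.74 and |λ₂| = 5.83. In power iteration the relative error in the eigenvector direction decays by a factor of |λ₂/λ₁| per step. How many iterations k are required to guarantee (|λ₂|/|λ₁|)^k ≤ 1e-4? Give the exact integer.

33

|λ₂/λ₁| = 5.83/7.74 = 0.75323
Need k ≥ ln(1e-4) / ln(0.75323) = -9.2103 / -0.2834 ≈ 32.501
Smallest integer k satisfying the bound: 33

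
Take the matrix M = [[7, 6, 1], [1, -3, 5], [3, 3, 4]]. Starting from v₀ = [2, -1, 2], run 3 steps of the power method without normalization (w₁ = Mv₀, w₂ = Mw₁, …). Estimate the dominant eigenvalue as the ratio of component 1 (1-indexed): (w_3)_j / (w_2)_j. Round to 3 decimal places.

w1 = Mv₀ = (10, 15, 11)
w2 = Mw1 = (171, 20, 119)
w3 = Mw2 = (1436, 706, 1049)
Ratio at component: 1436 / 171 = 8.398

λ ≈ 8.398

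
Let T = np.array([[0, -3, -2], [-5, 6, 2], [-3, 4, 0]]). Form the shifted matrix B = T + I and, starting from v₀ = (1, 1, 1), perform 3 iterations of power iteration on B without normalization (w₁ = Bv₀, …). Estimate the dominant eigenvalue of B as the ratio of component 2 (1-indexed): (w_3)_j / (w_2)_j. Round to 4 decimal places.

B = T + I has rows (1, -3, -2); (-5, 7, 2); (-3, 4, 1)
w1 = Bv₀ = (1·1 + (-3)·1 + (-2)·1; (-5)·1 + 7·1 + 2·1; (-3)·1 + 4·1 + 1·1) = (-4, 4, 2)
w2 = Bw1 = (1·(-4) + (-3)·4 + (-2)·2; (-5)·(-4) + 7·4 + 2·2; (-3)·(-4) + 4·4 + 1·2) = (-20, 52, 30)
w3 = Bw2 = (-236, 524, 298)
Ratio: 524/52 = 10.0769

10.0769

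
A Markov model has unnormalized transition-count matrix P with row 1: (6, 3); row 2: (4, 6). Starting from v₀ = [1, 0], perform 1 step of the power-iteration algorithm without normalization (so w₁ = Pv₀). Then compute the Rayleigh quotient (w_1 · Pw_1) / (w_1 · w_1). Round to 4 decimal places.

λ ≈ 9.2308

w1 = Pv₀ = (6, 4)
Pw1 = (48, 48)
w1·Pw1 = 6·48 + 4·48 = 480; w1·w1 = 6·6 + 4·4 = 52
λ ≈ 480/52 = 9.2308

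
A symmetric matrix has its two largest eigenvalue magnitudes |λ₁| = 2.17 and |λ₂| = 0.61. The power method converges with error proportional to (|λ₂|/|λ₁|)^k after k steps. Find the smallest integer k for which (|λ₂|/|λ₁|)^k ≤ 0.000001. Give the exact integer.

11

|λ₂/λ₁| = 0.61/2.17 = 0.28111
Need k ≥ ln(0.000001) / ln(0.28111) = -13.8155 / -1.2690 ≈ 10.887
Smallest integer k satisfying the bound: 11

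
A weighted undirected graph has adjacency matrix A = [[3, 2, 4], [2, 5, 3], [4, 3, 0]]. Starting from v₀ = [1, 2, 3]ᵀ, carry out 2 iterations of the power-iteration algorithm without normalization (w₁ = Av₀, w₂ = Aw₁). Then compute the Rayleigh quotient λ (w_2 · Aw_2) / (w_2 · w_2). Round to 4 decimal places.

w1 = Av₀ = (3·1 + 2·2 + 4·3; 2·1 + 5·2 + 3·3; 4·1 + 3·2 + 0·3) = (19, 21, 10)
w2 = Aw1 = (3·19 + 2·21 + 4·10; 2·19 + 5·21 + 3·10; 4·19 + 3·21 + 0·10) = (139, 173, 139)
Aw2 = (1319, 1560, 1075)
w2·Aw2 = 139·1319 + 173·1560 + 139·1075 = 602646; w2·w2 = 139·139 + 173·173 + 139·139 = 68571
λ ≈ 602646/68571 = 8.7886

8.7886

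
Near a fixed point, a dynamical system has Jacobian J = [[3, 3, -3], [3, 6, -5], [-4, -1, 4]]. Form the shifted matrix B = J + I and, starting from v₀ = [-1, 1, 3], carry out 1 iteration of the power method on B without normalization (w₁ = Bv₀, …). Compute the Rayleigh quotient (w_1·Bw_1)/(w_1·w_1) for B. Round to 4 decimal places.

μ ≈ 10.9633

B = J + I has rows (4, 3, -3); (3, 7, -5); (-4, -1, 5)
w1 = Bv₀ = (4·(-1) + 3·1 + (-3)·3; 3·(-1) + 7·1 + (-5)·3; (-4)·(-1) + (-1)·1 + 5·3) = (-10, -11, 18)
Bw1 = (-127, -197, 141)
w1·Bw1 = 5975; w1·w1 = 545; μ ≈ 5975/545 = 10.9633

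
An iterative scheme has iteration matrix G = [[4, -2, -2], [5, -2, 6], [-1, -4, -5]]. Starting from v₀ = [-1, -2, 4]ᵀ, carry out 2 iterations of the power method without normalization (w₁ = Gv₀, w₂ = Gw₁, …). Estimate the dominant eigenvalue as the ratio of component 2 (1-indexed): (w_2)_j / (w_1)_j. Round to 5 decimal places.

-6.60870

w1 = Gv₀ = (4·(-1) + (-2)·(-2) + (-2)·4; 5·(-1) + (-2)·(-2) + 6·4; (-1)·(-1) + (-4)·(-2) + (-5)·4) = (-8, 23, -11)
w2 = Gw1 = (4·(-8) + (-2)·23 + (-2)·(-11); 5·(-8) + (-2)·23 + 6·(-11); (-1)·(-8) + (-4)·23 + (-5)·(-11)) = (-56, -152, -29)
Ratio at component: -152 / 23 = -6.60870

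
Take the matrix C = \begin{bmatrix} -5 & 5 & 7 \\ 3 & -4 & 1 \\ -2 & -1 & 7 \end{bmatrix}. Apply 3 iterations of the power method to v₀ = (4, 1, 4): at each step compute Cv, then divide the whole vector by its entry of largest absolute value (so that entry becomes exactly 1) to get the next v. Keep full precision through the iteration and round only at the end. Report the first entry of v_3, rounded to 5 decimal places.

Cv0 = (13.000000, 12.000000, 19.000000); divide by 19.000000 → v1 = (0.684211, 0.631579, 1.000000)
Cv1 = (6.736842, 0.526316, 5.000000); divide by 6.736842 → v2 = (1.000000, 0.078125, 0.742188)
Cv2 = (0.585938, 3.429688, 3.117188); divide by 3.429688 → v3 = (0.170843, 1.000000, 0.908884)
Requested entry of v3: 75/439 = 0.17084

0.17084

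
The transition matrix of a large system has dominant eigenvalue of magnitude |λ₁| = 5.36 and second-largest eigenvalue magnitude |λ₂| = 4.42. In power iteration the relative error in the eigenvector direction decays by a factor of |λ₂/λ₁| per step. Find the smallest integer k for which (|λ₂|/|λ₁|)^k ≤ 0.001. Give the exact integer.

|λ₂/λ₁| = 4.42/5.36 = 0.82463
Need k ≥ ln(0.001) / ln(0.82463) = -6.9078 / -0.1928 ≈ 35.824
Smallest integer k satisfying the bound: 36

36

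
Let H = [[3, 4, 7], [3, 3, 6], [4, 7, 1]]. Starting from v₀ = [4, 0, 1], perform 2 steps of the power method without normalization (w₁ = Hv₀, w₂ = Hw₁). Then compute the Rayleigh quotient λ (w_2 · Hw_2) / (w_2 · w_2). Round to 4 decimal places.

λ ≈ 12.5437

w1 = Hv₀ = (3·4 + 4·0 + 7·1; 3·4 + 3·0 + 6·1; 4·4 + 7·0 + 1·1) = (19, 18, 17)
w2 = Hw1 = (3·19 + 4·18 + 7·17; 3·19 + 3·18 + 6·17; 4·19 + 7·18 + 1·17) = (248, 213, 219)
Hw2 = (3129, 2697, 2702)
w2·Hw2 = 248·3129 + 213·2697 + 219·2702 = 1942191; w2·w2 = 248·248 + 213·213 + 219·219 = 154834
λ ≈ 1942191/154834 = 12.5437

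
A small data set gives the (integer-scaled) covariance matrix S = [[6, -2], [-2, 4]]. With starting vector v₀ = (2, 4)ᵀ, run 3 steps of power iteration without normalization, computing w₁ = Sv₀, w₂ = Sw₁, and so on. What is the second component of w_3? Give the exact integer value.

160

w1 = Sv₀ = (6·2 + (-2)·4; (-2)·2 + 4·4) = (4, 12)
w2 = Sw1 = (6·4 + (-2)·12; (-2)·4 + 4·12) = (0, 40)
w3 = Sw2 = (-80, 160)
The requested component of w3 is 160.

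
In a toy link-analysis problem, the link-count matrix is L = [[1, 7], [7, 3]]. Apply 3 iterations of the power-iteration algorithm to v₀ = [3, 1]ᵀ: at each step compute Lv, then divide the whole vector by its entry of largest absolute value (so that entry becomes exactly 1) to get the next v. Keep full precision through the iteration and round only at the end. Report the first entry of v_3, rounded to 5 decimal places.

0.70096

Lv0 = (10.000000, 24.000000); divide by 24.000000 → v1 = (0.416667, 1.000000)
Lv1 = (7.416667, 5.916667); divide by 7.416667 → v2 = (1.000000, 0.797753)
Lv2 = (6.584270, 9.393258); divide by 9.393258 → v3 = (0.700957, 1.000000)
Requested entry of v3: 1172/1672 = 0.70096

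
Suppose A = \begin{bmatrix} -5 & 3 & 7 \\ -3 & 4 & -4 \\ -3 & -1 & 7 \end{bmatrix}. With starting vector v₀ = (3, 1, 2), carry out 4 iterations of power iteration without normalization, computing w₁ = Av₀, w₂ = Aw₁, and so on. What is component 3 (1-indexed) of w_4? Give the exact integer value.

2663

w1 = Av₀ = (2, -13, 4)
w2 = Aw1 = (-21, -74, 35)
w3 = Aw2 = (128, -373, 382)
w4 = Aw3 = (915, -3404, 2663)
The requested component of w4 is 2663.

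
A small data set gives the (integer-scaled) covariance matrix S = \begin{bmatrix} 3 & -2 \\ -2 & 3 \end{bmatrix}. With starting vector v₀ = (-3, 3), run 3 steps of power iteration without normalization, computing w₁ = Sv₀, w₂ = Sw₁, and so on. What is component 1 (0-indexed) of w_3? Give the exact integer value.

w1 = Sv₀ = (3·(-3) + (-2)·3; (-2)·(-3) + 3·3) = (-15, 15)
w2 = Sw1 = (3·(-15) + (-2)·15; (-2)·(-15) + 3·15) = (-75, 75)
w3 = Sw2 = (-375, 375)
The requested component of w3 is 375.

375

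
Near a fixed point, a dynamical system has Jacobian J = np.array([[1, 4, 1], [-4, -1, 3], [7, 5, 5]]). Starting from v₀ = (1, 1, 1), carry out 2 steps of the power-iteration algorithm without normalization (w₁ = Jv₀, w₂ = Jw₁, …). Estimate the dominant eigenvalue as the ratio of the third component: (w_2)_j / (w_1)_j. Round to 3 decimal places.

w1 = Jv₀ = (6, -2, 17)
w2 = Jw1 = (15, 29, 117)
Ratio at component: 117 / 17 = 6.882

6.882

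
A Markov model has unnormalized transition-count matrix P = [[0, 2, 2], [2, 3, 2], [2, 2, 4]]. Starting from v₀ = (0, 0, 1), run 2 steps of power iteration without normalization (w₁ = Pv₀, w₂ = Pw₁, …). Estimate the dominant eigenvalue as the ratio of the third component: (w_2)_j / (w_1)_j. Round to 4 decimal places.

6.0000

w1 = Pv₀ = (2, 2, 4)
w2 = Pw1 = (12, 18, 24)
Ratio at component: 24 / 4 = 6.0000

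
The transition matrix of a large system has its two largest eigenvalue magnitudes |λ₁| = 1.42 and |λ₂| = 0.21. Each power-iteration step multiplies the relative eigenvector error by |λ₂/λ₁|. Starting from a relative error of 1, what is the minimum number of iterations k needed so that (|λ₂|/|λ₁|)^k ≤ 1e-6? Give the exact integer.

|λ₂/λ₁| = 0.21/1.42 = 0.14789
Need k ≥ ln(1e-6) / ln(0.14789) = -13.8155 / -1.9113 ≈ 7.228
Smallest integer k satisfying the bound: 8

8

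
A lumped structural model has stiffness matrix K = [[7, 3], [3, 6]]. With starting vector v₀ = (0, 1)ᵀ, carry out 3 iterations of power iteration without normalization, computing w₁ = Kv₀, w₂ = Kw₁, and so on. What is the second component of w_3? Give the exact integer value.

387

w1 = Kv₀ = (3, 6)
w2 = Kw1 = (39, 45)
w3 = Kw2 = (408, 387)
The requested component of w3 is 387.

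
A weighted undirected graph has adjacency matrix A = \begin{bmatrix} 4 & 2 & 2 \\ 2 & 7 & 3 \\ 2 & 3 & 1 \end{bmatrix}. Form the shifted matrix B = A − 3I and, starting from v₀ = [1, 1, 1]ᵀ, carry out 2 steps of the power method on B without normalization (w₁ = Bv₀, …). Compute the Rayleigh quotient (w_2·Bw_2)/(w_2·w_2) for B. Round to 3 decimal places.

μ ≈ 6.469

B = A − 3I has rows (1, 2, 2); (2, 4, 3); (2, 3, -2)
w1 = Bv₀ = (1·1 + 2·1 + 2·1; 2·1 + 4·1 + 3·1; 2·1 + 3·1 + (-2)·1) = (5, 9, 3)
w2 = Bw1 = (1·5 + 2·9 + 2·3; 2·5 + 4·9 + 3·3; 2·5 + 3·9 + (-2)·3) = (29, 55, 31)
Bw2 = (201, 371, 161)
w2·Bw2 = 31225; w2·w2 = 4827; μ ≈ 31225/4827 = 6.469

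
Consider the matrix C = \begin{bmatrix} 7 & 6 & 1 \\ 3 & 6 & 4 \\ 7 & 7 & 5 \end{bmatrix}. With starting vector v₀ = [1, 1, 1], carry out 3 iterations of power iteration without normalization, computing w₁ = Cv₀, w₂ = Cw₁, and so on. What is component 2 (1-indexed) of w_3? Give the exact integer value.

w1 = Cv₀ = (7·1 + 6·1 + 1·1; 3·1 + 6·1 + 4·1; 7·1 + 7·1 + 5·1) = (14, 13, 19)
w2 = Cw1 = (7·14 + 6·13 + 1·19; 3·14 + 6·13 + 4·19; 7·14 + 7·13 + 5·19) = (195, 196, 284)
w3 = Cw2 = (2825, 2897, 4157)
The requested component of w3 is 2897.

2897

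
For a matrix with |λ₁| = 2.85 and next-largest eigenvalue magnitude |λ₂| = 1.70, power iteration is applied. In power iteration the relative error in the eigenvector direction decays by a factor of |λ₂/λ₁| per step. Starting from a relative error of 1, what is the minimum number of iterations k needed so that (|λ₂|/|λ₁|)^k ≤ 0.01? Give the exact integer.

|λ₂/λ₁| = 1.70/2.85 = 0.59649
Need k ≥ ln(0.01) / ln(0.59649) = -4.6052 / -0.5167 ≈ 8.913
Smallest integer k satisfying the bound: 9

9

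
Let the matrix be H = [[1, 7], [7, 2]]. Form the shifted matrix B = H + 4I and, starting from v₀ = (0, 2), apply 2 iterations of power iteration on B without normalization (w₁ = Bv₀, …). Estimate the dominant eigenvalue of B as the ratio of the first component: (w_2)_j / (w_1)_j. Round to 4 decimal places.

μ ≈ 11.0000

B = H + 4I has rows (5, 7); (7, 6)
w1 = Bv₀ = (14, 12)
w2 = Bw1 = (154, 170)
Ratio: 154/14 = 11.0000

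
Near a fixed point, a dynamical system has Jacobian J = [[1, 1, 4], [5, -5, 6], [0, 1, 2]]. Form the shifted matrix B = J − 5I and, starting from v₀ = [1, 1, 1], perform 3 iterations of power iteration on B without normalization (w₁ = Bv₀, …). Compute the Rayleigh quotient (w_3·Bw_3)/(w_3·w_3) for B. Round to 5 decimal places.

-8.97156

B = J − 5I has rows (-4, 1, 4); (5, -10, 6); (0, 1, -3)
w1 = Bv₀ = ((-4)·1 + 1·1 + 4·1; 5·1 + (-10)·1 + 6·1; 0·1 + 1·1 + (-3)·1) = (1, 1, -2)
w2 = Bw1 = ((-4)·1 + 1·1 + 4·(-2); 5·1 + (-10)·1 + 6·(-2); 0·1 + 1·1 + (-3)·(-2)) = (-11, -17, 7)
w3 = Bw2 = (55, 157, -38)
Bw3 = (-215, -1523, 271)
w3·Bw3 = -261234; w3·w3 = 29118; μ ≈ -261234/29118 = -8.97156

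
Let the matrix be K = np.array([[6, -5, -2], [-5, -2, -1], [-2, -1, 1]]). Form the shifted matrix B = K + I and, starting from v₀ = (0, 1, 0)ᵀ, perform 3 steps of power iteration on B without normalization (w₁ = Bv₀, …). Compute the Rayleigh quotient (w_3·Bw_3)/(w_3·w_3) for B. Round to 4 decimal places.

B = K + I has rows (7, -5, -2); (-5, -1, -1); (-2, -1, 2)
w1 = Bv₀ = (7·0 + (-5)·1 + (-2)·0; (-5)·0 + (-1)·1 + (-1)·0; (-2)·0 + (-1)·1 + 2·0) = (-5, -1, -1)
w2 = Bw1 = (7·(-5) + (-5)·(-1) + (-2)·(-1); (-5)·(-5) + (-1)·(-1) + (-1)·(-1); (-2)·(-5) + (-1)·(-1) + 2·(-1)) = (-28, 27, 9)
w3 = Bw2 = (-349, 104, 47)
Bw3 = (-3057, 1594, 688)
w3·Bw3 = 1265005; w3·w3 = 134826; μ ≈ 1265005/134826 = 9.3825

μ ≈ 9.3825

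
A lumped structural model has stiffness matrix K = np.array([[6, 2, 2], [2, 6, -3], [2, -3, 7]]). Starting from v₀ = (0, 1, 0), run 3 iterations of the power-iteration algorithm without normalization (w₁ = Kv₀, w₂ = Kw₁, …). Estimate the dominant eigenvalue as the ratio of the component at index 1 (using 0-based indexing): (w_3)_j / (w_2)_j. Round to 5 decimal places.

λ ≈ 8.87755

w1 = Kv₀ = (2, 6, -3)
w2 = Kw1 = (18, 49, -35)
w3 = Kw2 = (136, 435, -356)
Ratio at component: 435 / 49 = 8.87755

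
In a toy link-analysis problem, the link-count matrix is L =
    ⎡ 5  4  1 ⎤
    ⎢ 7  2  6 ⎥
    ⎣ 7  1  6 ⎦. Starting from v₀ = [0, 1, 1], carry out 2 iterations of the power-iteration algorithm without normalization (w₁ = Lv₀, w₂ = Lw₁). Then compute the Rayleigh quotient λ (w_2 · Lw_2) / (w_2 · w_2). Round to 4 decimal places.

12.2912

w1 = Lv₀ = (5·0 + 4·1 + 1·1; 7·0 + 2·1 + 6·1; 7·0 + 1·1 + 6·1) = (5, 8, 7)
w2 = Lw1 = (5·5 + 4·8 + 1·7; 7·5 + 2·8 + 6·7; 7·5 + 1·8 + 6·7) = (64, 93, 85)
Lw2 = (777, 1144, 1051)
w2·Lw2 = 64·777 + 93·1144 + 85·1051 = 245455; w2·w2 = 64·64 + 93·93 + 85·85 = 19970
λ ≈ 245455/19970 = 12.2912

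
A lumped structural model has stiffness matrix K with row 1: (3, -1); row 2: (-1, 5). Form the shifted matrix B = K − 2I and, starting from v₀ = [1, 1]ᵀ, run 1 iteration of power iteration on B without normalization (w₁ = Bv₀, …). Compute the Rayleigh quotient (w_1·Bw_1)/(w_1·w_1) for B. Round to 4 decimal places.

B = K − 2I has rows (1, -1); (-1, 3)
w1 = Bv₀ = (1·1 + (-1)·1; (-1)·1 + 3·1) = (0, 2)
Bw1 = (-2, 6)
w1·Bw1 = 12; w1·w1 = 4; μ ≈ 12/4 = 3.0000

μ ≈ 3.0000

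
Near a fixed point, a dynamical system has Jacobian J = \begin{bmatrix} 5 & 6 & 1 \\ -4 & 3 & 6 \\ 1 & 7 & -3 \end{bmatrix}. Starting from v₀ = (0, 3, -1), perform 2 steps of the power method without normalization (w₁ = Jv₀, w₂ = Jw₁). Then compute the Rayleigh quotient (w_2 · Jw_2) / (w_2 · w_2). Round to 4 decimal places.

3.0288

w1 = Jv₀ = (17, 3, 24)
w2 = Jw1 = (127, 85, -34)
Jw2 = (1111, -457, 824)
w2·Jw2 = 127·1111 + 85·(-457) + (-34)·824 = 74236; w2·w2 = 127·127 + 85·85 + (-34)·(-34) = 24510
λ ≈ 74236/24510 = 3.0288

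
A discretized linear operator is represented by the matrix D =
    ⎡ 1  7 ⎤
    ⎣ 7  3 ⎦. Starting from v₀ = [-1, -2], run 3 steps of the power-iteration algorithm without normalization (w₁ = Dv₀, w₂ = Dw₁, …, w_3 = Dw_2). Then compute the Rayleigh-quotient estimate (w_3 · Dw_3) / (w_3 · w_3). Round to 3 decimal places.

9.043

w1 = Dv₀ = (1·(-1) + 7·(-2); 7·(-1) + 3·(-2)) = (-15, -13)
w2 = Dw1 = (1·(-15) + 7·(-13); 7·(-15) + 3·(-13)) = (-106, -144)
w3 = Dw2 = (-1114, -1174)
Dw3 = (-9332, -11320)
w3·Dw3 = (-1114)·(-9332) + (-1174)·(-11320) = 23685528; w3·w3 = (-1114)·(-1114) + (-1174)·(-1174) = 2619272
λ ≈ 23685528/2619272 = 9.043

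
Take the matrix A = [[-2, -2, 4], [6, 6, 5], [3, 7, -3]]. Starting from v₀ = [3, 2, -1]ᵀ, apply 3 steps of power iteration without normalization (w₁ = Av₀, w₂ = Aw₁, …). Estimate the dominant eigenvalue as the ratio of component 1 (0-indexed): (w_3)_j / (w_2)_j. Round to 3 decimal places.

λ ≈ 9.913

w1 = Av₀ = (-14, 25, 26)
w2 = Aw1 = (82, 196, 55)
w3 = Aw2 = (-336, 1943, 1453)
Ratio at component: 1943 / 196 = 9.913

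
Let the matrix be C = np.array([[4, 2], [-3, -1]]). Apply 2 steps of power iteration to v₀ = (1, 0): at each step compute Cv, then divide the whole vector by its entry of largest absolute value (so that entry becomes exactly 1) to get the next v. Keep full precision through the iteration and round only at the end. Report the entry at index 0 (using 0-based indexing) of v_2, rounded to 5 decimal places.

Cv0 = (4.000000, -3.000000); divide by 4.000000 → v1 = (1.000000, -0.750000)
Cv1 = (2.500000, -2.250000); divide by 2.500000 → v2 = (1.000000, -0.900000)
Requested entry of v2: 10/10 = 1.00000

1.00000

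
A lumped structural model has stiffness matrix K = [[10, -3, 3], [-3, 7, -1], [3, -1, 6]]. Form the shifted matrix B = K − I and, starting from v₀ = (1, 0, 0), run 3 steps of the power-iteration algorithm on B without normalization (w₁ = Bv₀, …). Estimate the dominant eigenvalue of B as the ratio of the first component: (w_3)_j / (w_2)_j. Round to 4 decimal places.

11.8182

B = K − I has rows (9, -3, 3); (-3, 6, -1); (3, -1, 5)
w1 = Bv₀ = (9, -3, 3)
w2 = Bw1 = (99, -48, 45)
w3 = Bw2 = (1170, -630, 570)
Ratio: 1170/99 = 11.8182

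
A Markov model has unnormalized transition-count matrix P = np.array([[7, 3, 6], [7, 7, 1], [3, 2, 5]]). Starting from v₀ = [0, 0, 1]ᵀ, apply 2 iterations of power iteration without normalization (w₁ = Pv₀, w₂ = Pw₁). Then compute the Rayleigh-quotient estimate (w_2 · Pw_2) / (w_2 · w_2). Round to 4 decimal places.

w1 = Pv₀ = (6, 1, 5)
w2 = Pw1 = (75, 54, 45)
Pw2 = (957, 948, 558)
w2·Pw2 = 75·957 + 54·948 + 45·558 = 148077; w2·w2 = 75·75 + 54·54 + 45·45 = 10566
λ ≈ 148077/10566 = 14.0145

14.0145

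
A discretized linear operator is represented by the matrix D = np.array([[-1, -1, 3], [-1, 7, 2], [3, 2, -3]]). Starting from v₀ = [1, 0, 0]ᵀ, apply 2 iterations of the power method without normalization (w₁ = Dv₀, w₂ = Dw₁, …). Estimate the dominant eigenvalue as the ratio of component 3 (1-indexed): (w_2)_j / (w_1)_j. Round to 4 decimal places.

w1 = Dv₀ = ((-1)·1 + (-1)·0 + 3·0; (-1)·1 + 7·0 + 2·0; 3·1 + 2·0 + (-3)·0) = (-1, -1, 3)
w2 = Dw1 = ((-1)·(-1) + (-1)·(-1) + 3·3; (-1)·(-1) + 7·(-1) + 2·3; 3·(-1) + 2·(-1) + (-3)·3) = (11, 0, -14)
Ratio at component: -14 / 3 = -4.6667

λ ≈ -4.6667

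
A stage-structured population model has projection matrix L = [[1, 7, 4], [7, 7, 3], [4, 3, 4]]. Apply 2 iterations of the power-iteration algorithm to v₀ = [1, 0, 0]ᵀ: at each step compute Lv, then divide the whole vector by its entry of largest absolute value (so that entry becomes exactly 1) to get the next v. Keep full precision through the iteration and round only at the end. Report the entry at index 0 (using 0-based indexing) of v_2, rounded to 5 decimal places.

Lv0 = (1.000000, 7.000000, 4.000000); divide by 7.000000 → v1 = (0.142857, 1.000000, 0.571429)
Lv1 = (9.428571, 9.714286, 5.857143); divide by 9.714286 → v2 = (0.970588, 1.000000, 0.602941)
Requested entry of v2: 66/68 = 0.97059

0.97059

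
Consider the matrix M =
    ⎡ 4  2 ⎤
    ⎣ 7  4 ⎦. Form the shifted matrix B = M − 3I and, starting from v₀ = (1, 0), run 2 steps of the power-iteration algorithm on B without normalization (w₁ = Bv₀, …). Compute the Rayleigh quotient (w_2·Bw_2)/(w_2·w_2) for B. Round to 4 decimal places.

5.4893

B = M − 3I has rows (1, 2); (7, 1)
w1 = Bv₀ = (1, 7)
w2 = Bw1 = (15, 14)
Bw2 = (43, 119)
w2·Bw2 = 2311; w2·w2 = 421; μ ≈ 2311/421 = 5.4893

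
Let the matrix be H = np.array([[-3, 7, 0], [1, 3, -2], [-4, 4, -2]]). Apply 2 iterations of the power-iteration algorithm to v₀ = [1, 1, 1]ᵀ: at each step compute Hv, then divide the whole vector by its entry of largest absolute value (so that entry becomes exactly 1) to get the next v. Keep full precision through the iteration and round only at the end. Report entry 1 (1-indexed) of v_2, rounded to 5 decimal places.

Hv0 = (4.000000, 2.000000, -2.000000); divide by 4.000000 → v1 = (1.000000, 0.500000, -0.500000)
Hv1 = (0.500000, 3.500000, -1.000000); divide by 3.500000 → v2 = (0.142857, 1.000000, -0.285714)
Requested entry of v2: 2/14 = 0.14286

0.14286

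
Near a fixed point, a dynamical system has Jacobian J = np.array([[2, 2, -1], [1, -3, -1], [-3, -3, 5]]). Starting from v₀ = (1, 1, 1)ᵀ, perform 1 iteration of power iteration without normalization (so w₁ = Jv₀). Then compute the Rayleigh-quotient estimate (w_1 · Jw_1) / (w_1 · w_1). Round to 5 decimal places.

w1 = Jv₀ = (2·1 + 2·1 + (-1)·1; 1·1 + (-3)·1 + (-1)·1; (-3)·1 + (-3)·1 + 5·1) = (3, -3, -1)
Jw1 = (1, 13, -5)
w1·Jw1 = 3·1 + (-3)·13 + (-1)·(-5) = -31; w1·w1 = 3·3 + (-3)·(-3) + (-1)·(-1) = 19
λ ≈ -31/19 = -1.63158

-1.63158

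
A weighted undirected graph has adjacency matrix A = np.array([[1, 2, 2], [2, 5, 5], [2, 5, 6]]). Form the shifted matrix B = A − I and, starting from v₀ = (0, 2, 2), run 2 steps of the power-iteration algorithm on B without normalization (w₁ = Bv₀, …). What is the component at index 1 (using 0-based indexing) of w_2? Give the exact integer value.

188

B = A − I has rows (0, 2, 2); (2, 4, 5); (2, 5, 5)
w1 = Bv₀ = (0·0 + 2·2 + 2·2; 2·0 + 4·2 + 5·2; 2·0 + 5·2 + 5·2) = (8, 18, 20)
w2 = Bw1 = (0·8 + 2·18 + 2·20; 2·8 + 4·18 + 5·20; 2·8 + 5·18 + 5·20) = (76, 188, 206)
Requested component of w2: 188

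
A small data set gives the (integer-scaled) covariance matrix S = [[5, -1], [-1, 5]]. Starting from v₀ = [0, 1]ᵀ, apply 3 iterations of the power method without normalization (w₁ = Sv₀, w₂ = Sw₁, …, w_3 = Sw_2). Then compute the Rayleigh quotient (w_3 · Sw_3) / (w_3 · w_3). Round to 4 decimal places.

w1 = Sv₀ = (5·0 + (-1)·1; (-1)·0 + 5·1) = (-1, 5)
w2 = Sw1 = (5·(-1) + (-1)·5; (-1)·(-1) + 5·5) = (-10, 26)
w3 = Sw2 = (-76, 140)
Sw3 = (-520, 776)
w3·Sw3 = (-76)·(-520) + 140·776 = 148160; w3·w3 = (-76)·(-76) + 140·140 = 25376
λ ≈ 148160/25376 = 5.8386

λ ≈ 5.8386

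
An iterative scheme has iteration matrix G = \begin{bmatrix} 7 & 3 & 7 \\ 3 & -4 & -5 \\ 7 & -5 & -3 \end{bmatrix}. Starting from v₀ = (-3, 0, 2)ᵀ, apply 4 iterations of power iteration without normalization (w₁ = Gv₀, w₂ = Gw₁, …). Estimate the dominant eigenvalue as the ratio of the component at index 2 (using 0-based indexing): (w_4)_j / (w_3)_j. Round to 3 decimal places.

λ ≈ -5.108

w1 = Gv₀ = (7·(-3) + 3·0 + 7·2; 3·(-3) + (-4)·0 + (-5)·2; 7·(-3) + (-5)·0 + (-3)·2) = (-7, -19, -27)
w2 = Gw1 = (7·(-7) + 3·(-19) + 7·(-27); 3·(-7) + (-4)·(-19) + (-5)·(-27); 7·(-7) + (-5)·(-19) + (-3)·(-27)) = (-295, 190, 127)
w3 = Gw2 = (-606, -2280, -3396)
w4 = Gw3 = (-34854, 24282, 17346)
Ratio at component: 17346 / -3396 = -5.108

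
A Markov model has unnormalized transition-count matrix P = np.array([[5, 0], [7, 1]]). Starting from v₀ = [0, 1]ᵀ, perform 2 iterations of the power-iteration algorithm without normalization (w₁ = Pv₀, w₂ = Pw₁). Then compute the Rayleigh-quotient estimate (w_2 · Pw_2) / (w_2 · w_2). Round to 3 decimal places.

w1 = Pv₀ = (5·0 + 0·1; 7·0 + 1·1) = (0, 1)
w2 = Pw1 = (5·0 + 0·1; 7·0 + 1·1) = (0, 1)
Pw2 = (0, 1)
w2·Pw2 = 0·0 + 1·1 = 1; w2·w2 = 0·0 + 1·1 = 1
λ ≈ 1/1 = 1.000

1.000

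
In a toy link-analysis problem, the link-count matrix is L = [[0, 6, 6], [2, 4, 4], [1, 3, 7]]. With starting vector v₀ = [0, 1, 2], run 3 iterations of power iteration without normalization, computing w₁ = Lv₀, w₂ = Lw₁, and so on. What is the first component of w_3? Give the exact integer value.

w1 = Lv₀ = (0·0 + 6·1 + 6·2; 2·0 + 4·1 + 4·2; 1·0 + 3·1 + 7·2) = (18, 12, 17)
w2 = Lw1 = (0·18 + 6·12 + 6·17; 2·18 + 4·12 + 4·17; 1·18 + 3·12 + 7·17) = (174, 152, 173)
w3 = Lw2 = (1950, 1648, 1841)
The requested component of w3 is 1950.

1950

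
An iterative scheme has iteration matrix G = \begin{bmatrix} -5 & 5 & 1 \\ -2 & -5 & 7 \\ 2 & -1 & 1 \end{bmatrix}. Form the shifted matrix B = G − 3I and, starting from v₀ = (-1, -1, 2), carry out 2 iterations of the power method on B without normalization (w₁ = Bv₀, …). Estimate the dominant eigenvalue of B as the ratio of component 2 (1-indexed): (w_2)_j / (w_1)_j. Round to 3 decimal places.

μ ≈ -9.875

B = G − 3I has rows (-8, 5, 1); (-2, -8, 7); (2, -1, -2)
w1 = Bv₀ = (5, 24, -5)
w2 = Bw1 = (75, -237, -4)
Ratio: -237/24 = -9.875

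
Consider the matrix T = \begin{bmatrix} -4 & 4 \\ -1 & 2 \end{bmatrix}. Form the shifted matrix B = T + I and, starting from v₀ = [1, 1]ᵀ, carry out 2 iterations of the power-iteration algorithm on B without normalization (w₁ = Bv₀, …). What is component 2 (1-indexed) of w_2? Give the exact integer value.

B = T + I has rows (-3, 4); (-1, 3)
w1 = Bv₀ = ((-3)·1 + 4·1; (-1)·1 + 3·1) = (1, 2)
w2 = Bw1 = ((-3)·1 + 4·2; (-1)·1 + 3·2) = (5, 5)
Requested component of w2: 5

5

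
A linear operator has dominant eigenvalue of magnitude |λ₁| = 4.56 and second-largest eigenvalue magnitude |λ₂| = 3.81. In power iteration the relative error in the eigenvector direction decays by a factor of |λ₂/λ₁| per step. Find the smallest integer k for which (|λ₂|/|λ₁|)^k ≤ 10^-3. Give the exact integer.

|λ₂/λ₁| = 3.81/4.56 = 0.83553
Need k ≥ ln(10^-3) / ln(0.83553) = -6.9078 / -0.1797 ≈ 38.442
Smallest integer k satisfying the bound: 39

39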